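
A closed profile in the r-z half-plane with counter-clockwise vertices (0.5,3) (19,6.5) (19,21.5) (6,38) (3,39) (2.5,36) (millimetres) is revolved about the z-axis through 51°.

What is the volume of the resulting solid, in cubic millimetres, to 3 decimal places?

Volume = 3814.619 mm³

Profile (r,z), 6 vertices: (0.5,3) (19,6.5) (19,21.5) (6,38) (3,39) (2.5,36)
edge 0: (0.5,3)→(19,6.5)  cross = 0.5·6.5 − 19·3 = -53.7500; (r_i+r_j)·cross = 19.5·-53.7500 = -1048.1250
edge 1: (19,6.5)→(19,21.5)  cross = 19·21.5 − 19·6.5 = 285.0000; (r_i+r_j)·cross = 38·285.0000 = 10830.0000
edge 2: (19,21.5)→(6,38)  cross = 19·38 − 6·21.5 = 593.0000; (r_i+r_j)·cross = 25·593.0000 = 14825.0000
edge 3: (6,38)→(3,39)  cross = 6·39 − 3·38 = 120.0000; (r_i+r_j)·cross = 9·120.0000 = 1080.0000
edge 4: (3,39)→(2.5,36)  cross = 3·36 − 2.5·39 = 10.5000; (r_i+r_j)·cross = 5.5·10.5000 = 57.7500
edge 5: (2.5,36)→(0.5,3)  cross = 2.5·3 − 0.5·36 = -10.5000; (r_i+r_j)·cross = 3·-10.5000 = -31.5000
Σcross = 944.2500 → A = |Σcross|/2 = 472.1250 mm²
Σ(r_i+r_j)·cross = 25713.1250 → first moment M = |Σ|/6 = 4285.5208
R_c = M/A = 4285.5208/472.1250 = 9.0771 mm
θ = 51° = 0.890118 rad
V = θ·R_c·A = 0.890118·9.0771·472.1250 = 3814.619 mm³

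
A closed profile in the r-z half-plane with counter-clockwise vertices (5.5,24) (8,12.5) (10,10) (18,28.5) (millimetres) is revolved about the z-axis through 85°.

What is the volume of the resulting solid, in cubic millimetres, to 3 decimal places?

Profile (r,z), 4 vertices: (5.5,24) (8,12.5) (10,10) (18,28.5)
edge 0: (5.5,24)→(8,12.5)  cross = 5.5·12.5 − 8·24 = -123.2500; (r_i+r_j)·cross = 13.5·-123.2500 = -1663.8750
edge 1: (8,12.5)→(10,10)  cross = 8·10 − 10·12.5 = -45.0000; (r_i+r_j)·cross = 18·-45.0000 = -810.0000
edge 2: (10,10)→(18,28.5)  cross = 10·28.5 − 18·10 = 105.0000; (r_i+r_j)·cross = 28·105.0000 = 2940.0000
edge 3: (18,28.5)→(5.5,24)  cross = 18·24 − 5.5·28.5 = 275.2500; (r_i+r_j)·cross = 23.5·275.2500 = 6468.3750
Σcross = 212.0000 → A = |Σcross|/2 = 106.0000 mm²
Σ(r_i+r_j)·cross = 6934.5000 → first moment M = |Σ|/6 = 1155.7500
R_c = M/A = 1155.7500/106.0000 = 10.9033 mm
θ = 85° = 1.483530 rad
V = θ·R_c·A = 1.483530·10.9033·106.0000 = 1714.590 mm³

Volume = 1714.590 mm³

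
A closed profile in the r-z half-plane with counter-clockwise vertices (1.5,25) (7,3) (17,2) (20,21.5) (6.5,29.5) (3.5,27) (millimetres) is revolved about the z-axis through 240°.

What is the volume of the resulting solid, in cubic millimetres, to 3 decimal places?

Volume = 15774.548 mm³

Profile (r,z), 6 vertices: (1.5,25) (7,3) (17,2) (20,21.5) (6.5,29.5) (3.5,27)
edge 0: (1.5,25)→(7,3)  cross = 1.5·3 − 7·25 = -170.5000; (r_i+r_j)·cross = 8.5·-170.5000 = -1449.2500
edge 1: (7,3)→(17,2)  cross = 7·2 − 17·3 = -37.0000; (r_i+r_j)·cross = 24·-37.0000 = -888.0000
edge 2: (17,2)→(20,21.5)  cross = 17·21.5 − 20·2 = 325.5000; (r_i+r_j)·cross = 37·325.5000 = 12043.5000
edge 3: (20,21.5)→(6.5,29.5)  cross = 20·29.5 − 6.5·21.5 = 450.2500; (r_i+r_j)·cross = 26.5·450.2500 = 11931.6250
edge 4: (6.5,29.5)→(3.5,27)  cross = 6.5·27 − 3.5·29.5 = 72.2500; (r_i+r_j)·cross = 10·72.2500 = 722.5000
edge 5: (3.5,27)→(1.5,25)  cross = 3.5·25 − 1.5·27 = 47.0000; (r_i+r_j)·cross = 5·47.0000 = 235.0000
Σcross = 687.5000 → A = |Σcross|/2 = 343.7500 mm²
Σ(r_i+r_j)·cross = 22595.3750 → first moment M = |Σ|/6 = 3765.8958
R_c = M/A = 3765.8958/343.7500 = 10.9553 mm
θ = 240° = 4.188790 rad
V = θ·R_c·A = 4.188790·10.9553·343.7500 = 15774.548 mm³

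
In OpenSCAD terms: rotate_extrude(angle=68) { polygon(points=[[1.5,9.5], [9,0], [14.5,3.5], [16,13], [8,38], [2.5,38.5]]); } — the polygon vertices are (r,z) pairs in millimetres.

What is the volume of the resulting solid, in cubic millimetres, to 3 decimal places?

Volume = 3576.345 mm³

Profile (r,z), 6 vertices: (1.5,9.5) (9,0) (14.5,3.5) (16,13) (8,38) (2.5,38.5)
edge 0: (1.5,9.5)→(9,0)  cross = 1.5·0 − 9·9.5 = -85.5000; (r_i+r_j)·cross = 10.5·-85.5000 = -897.7500
edge 1: (9,0)→(14.5,3.5)  cross = 9·3.5 − 14.5·0 = 31.5000; (r_i+r_j)·cross = 23.5·31.5000 = 740.2500
edge 2: (14.5,3.5)→(16,13)  cross = 14.5·13 − 16·3.5 = 132.5000; (r_i+r_j)·cross = 30.5·132.5000 = 4041.2500
edge 3: (16,13)→(8,38)  cross = 16·38 − 8·13 = 504.0000; (r_i+r_j)·cross = 24·504.0000 = 12096.0000
edge 4: (8,38)→(2.5,38.5)  cross = 8·38.5 − 2.5·38 = 213.0000; (r_i+r_j)·cross = 10.5·213.0000 = 2236.5000
edge 5: (2.5,38.5)→(1.5,9.5)  cross = 2.5·9.5 − 1.5·38.5 = -34.0000; (r_i+r_j)·cross = 4·-34.0000 = -136.0000
Σcross = 761.5000 → A = |Σcross|/2 = 380.7500 mm²
Σ(r_i+r_j)·cross = 18080.2500 → first moment M = |Σ|/6 = 3013.3750
R_c = M/A = 3013.3750/380.7500 = 7.9143 mm
θ = 68° = 1.186824 rad
V = θ·R_c·A = 1.186824·7.9143·380.7500 = 3576.345 mm³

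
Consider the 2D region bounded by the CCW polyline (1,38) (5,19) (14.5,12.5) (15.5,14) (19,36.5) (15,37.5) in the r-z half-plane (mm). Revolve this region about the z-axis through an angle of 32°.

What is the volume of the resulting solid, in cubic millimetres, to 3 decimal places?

Volume = 1821.600 mm³

Profile (r,z), 6 vertices: (1,38) (5,19) (14.5,12.5) (15.5,14) (19,36.5) (15,37.5)
edge 0: (1,38)→(5,19)  cross = 1·19 − 5·38 = -171.0000; (r_i+r_j)·cross = 6·-171.0000 = -1026.0000
edge 1: (5,19)→(14.5,12.5)  cross = 5·12.5 − 14.5·19 = -213.0000; (r_i+r_j)·cross = 19.5·-213.0000 = -4153.5000
edge 2: (14.5,12.5)→(15.5,14)  cross = 14.5·14 − 15.5·12.5 = 9.2500; (r_i+r_j)·cross = 30·9.2500 = 277.5000
edge 3: (15.5,14)→(19,36.5)  cross = 15.5·36.5 − 19·14 = 299.7500; (r_i+r_j)·cross = 34.5·299.7500 = 10341.3750
edge 4: (19,36.5)→(15,37.5)  cross = 19·37.5 − 15·36.5 = 165.0000; (r_i+r_j)·cross = 34·165.0000 = 5610.0000
edge 5: (15,37.5)→(1,38)  cross = 15·38 − 1·37.5 = 532.5000; (r_i+r_j)·cross = 16·532.5000 = 8520.0000
Σcross = 622.5000 → A = |Σcross|/2 = 311.2500 mm²
Σ(r_i+r_j)·cross = 19569.3750 → first moment M = |Σ|/6 = 3261.5625
R_c = M/A = 3261.5625/311.2500 = 10.4789 mm
θ = 32° = 0.558505 rad
V = θ·R_c·A = 0.558505·10.4789·311.2500 = 1821.600 mm³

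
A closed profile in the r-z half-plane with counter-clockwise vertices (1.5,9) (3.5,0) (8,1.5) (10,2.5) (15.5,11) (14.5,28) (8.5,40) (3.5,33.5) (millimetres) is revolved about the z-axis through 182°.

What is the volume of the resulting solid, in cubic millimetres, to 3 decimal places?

Volume = 10352.211 mm³

Profile (r,z), 8 vertices: (1.5,9) (3.5,0) (8,1.5) (10,2.5) (15.5,11) (14.5,28) (8.5,40) (3.5,33.5)
edge 0: (1.5,9)→(3.5,0)  cross = 1.5·0 − 3.5·9 = -31.5000; (r_i+r_j)·cross = 5·-31.5000 = -157.5000
edge 1: (3.5,0)→(8,1.5)  cross = 3.5·1.5 − 8·0 = 5.2500; (r_i+r_j)·cross = 11.5·5.2500 = 60.3750
edge 2: (8,1.5)→(10,2.5)  cross = 8·2.5 − 10·1.5 = 5.0000; (r_i+r_j)·cross = 18·5.0000 = 90.0000
edge 3: (10,2.5)→(15.5,11)  cross = 10·11 − 15.5·2.5 = 71.2500; (r_i+r_j)·cross = 25.5·71.2500 = 1816.8750
edge 4: (15.5,11)→(14.5,28)  cross = 15.5·28 − 14.5·11 = 274.5000; (r_i+r_j)·cross = 30·274.5000 = 8235.0000
edge 5: (14.5,28)→(8.5,40)  cross = 14.5·40 − 8.5·28 = 342.0000; (r_i+r_j)·cross = 23·342.0000 = 7866.0000
edge 6: (8.5,40)→(3.5,33.5)  cross = 8.5·33.5 − 3.5·40 = 144.7500; (r_i+r_j)·cross = 12·144.7500 = 1737.0000
edge 7: (3.5,33.5)→(1.5,9)  cross = 3.5·9 − 1.5·33.5 = -18.7500; (r_i+r_j)·cross = 5·-18.7500 = -93.7500
Σcross = 792.5000 → A = |Σcross|/2 = 396.2500 mm²
Σ(r_i+r_j)·cross = 19554.0000 → first moment M = |Σ|/6 = 3259.0000
R_c = M/A = 3259.0000/396.2500 = 8.2246 mm
θ = 182° = 3.176499 rad
V = θ·R_c·A = 3.176499·8.2246·396.2500 = 10352.211 mm³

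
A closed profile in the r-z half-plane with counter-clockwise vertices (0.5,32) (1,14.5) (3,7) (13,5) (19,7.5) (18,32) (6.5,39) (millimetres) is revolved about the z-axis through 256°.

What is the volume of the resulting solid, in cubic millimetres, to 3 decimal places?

Volume = 22045.603 mm³

Profile (r,z), 7 vertices: (0.5,32) (1,14.5) (3,7) (13,5) (19,7.5) (18,32) (6.5,39)
edge 0: (0.5,32)→(1,14.5)  cross = 0.5·14.5 − 1·32 = -24.7500; (r_i+r_j)·cross = 1.5·-24.7500 = -37.1250
edge 1: (1,14.5)→(3,7)  cross = 1·7 − 3·14.5 = -36.5000; (r_i+r_j)·cross = 4·-36.5000 = -146.0000
edge 2: (3,7)→(13,5)  cross = 3·5 − 13·7 = -76.0000; (r_i+r_j)·cross = 16·-76.0000 = -1216.0000
edge 3: (13,5)→(19,7.5)  cross = 13·7.5 − 19·5 = 2.5000; (r_i+r_j)·cross = 32·2.5000 = 80.0000
edge 4: (19,7.5)→(18,32)  cross = 19·32 − 18·7.5 = 473.0000; (r_i+r_j)·cross = 37·473.0000 = 17501.0000
edge 5: (18,32)→(6.5,39)  cross = 18·39 − 6.5·32 = 494.0000; (r_i+r_j)·cross = 24.5·494.0000 = 12103.0000
edge 6: (6.5,39)→(0.5,32)  cross = 6.5·32 − 0.5·39 = 188.5000; (r_i+r_j)·cross = 7·188.5000 = 1319.5000
Σcross = 1020.7500 → A = |Σcross|/2 = 510.3750 mm²
Σ(r_i+r_j)·cross = 29604.3750 → first moment M = |Σ|/6 = 4934.0625
R_c = M/A = 4934.0625/510.3750 = 9.6675 mm
θ = 256° = 4.468043 rad
V = θ·R_c·A = 4.468043·9.6675·510.3750 = 22045.603 mm³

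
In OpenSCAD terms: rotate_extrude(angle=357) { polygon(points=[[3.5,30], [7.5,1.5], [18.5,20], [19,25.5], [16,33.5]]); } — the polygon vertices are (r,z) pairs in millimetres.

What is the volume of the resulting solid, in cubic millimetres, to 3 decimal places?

Volume = 20014.450 mm³

Profile (r,z), 5 vertices: (3.5,30) (7.5,1.5) (18.5,20) (19,25.5) (16,33.5)
edge 0: (3.5,30)→(7.5,1.5)  cross = 3.5·1.5 − 7.5·30 = -219.7500; (r_i+r_j)·cross = 11·-219.7500 = -2417.2500
edge 1: (7.5,1.5)→(18.5,20)  cross = 7.5·20 − 18.5·1.5 = 122.2500; (r_i+r_j)·cross = 26·122.2500 = 3178.5000
edge 2: (18.5,20)→(19,25.5)  cross = 18.5·25.5 − 19·20 = 91.7500; (r_i+r_j)·cross = 37.5·91.7500 = 3440.6250
edge 3: (19,25.5)→(16,33.5)  cross = 19·33.5 − 16·25.5 = 228.5000; (r_i+r_j)·cross = 35·228.5000 = 7997.5000
edge 4: (16,33.5)→(3.5,30)  cross = 16·30 − 3.5·33.5 = 362.7500; (r_i+r_j)·cross = 19.5·362.7500 = 7073.6250
Σcross = 585.5000 → A = |Σcross|/2 = 292.7500 mm²
Σ(r_i+r_j)·cross = 19273.0000 → first moment M = |Σ|/6 = 3212.1667
R_c = M/A = 3212.1667/292.7500 = 10.9724 mm
θ = 357° = 6.230825 rad
V = θ·R_c·A = 6.230825·10.9724·292.7500 = 20014.450 mm³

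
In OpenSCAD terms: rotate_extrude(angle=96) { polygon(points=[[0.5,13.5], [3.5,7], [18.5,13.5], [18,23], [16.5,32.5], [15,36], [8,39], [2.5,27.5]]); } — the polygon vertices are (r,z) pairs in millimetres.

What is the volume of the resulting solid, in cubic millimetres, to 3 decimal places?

Volume = 6506.169 mm³

Profile (r,z), 8 vertices: (0.5,13.5) (3.5,7) (18.5,13.5) (18,23) (16.5,32.5) (15,36) (8,39) (2.5,27.5)
edge 0: (0.5,13.5)→(3.5,7)  cross = 0.5·7 − 3.5·13.5 = -43.7500; (r_i+r_j)·cross = 4·-43.7500 = -175.0000
edge 1: (3.5,7)→(18.5,13.5)  cross = 3.5·13.5 − 18.5·7 = -82.2500; (r_i+r_j)·cross = 22·-82.2500 = -1809.5000
edge 2: (18.5,13.5)→(18,23)  cross = 18.5·23 − 18·13.5 = 182.5000; (r_i+r_j)·cross = 36.5·182.5000 = 6661.2500
edge 3: (18,23)→(16.5,32.5)  cross = 18·32.5 − 16.5·23 = 205.5000; (r_i+r_j)·cross = 34.5·205.5000 = 7089.7500
edge 4: (16.5,32.5)→(15,36)  cross = 16.5·36 − 15·32.5 = 106.5000; (r_i+r_j)·cross = 31.5·106.5000 = 3354.7500
edge 5: (15,36)→(8,39)  cross = 15·39 − 8·36 = 297.0000; (r_i+r_j)·cross = 23·297.0000 = 6831.0000
edge 6: (8,39)→(2.5,27.5)  cross = 8·27.5 − 2.5·39 = 122.5000; (r_i+r_j)·cross = 10.5·122.5000 = 1286.2500
edge 7: (2.5,27.5)→(0.5,13.5)  cross = 2.5·13.5 − 0.5·27.5 = 20.0000; (r_i+r_j)·cross = 3·20.0000 = 60.0000
Σcross = 808.0000 → A = |Σcross|/2 = 404.0000 mm²
Σ(r_i+r_j)·cross = 23298.5000 → first moment M = |Σ|/6 = 3883.0833
R_c = M/A = 3883.0833/404.0000 = 9.6116 mm
θ = 96° = 1.675516 rad
V = θ·R_c·A = 1.675516·9.6116·404.0000 = 6506.169 mm³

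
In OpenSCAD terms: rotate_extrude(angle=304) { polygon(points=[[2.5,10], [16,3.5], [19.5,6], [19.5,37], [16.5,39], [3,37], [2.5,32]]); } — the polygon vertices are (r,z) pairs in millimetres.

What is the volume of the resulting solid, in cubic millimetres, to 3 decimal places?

Profile (r,z), 7 vertices: (2.5,10) (16,3.5) (19.5,6) (19.5,37) (16.5,39) (3,37) (2.5,32)
edge 0: (2.5,10)→(16,3.5)  cross = 2.5·3.5 − 16·10 = -151.2500; (r_i+r_j)·cross = 18.5·-151.2500 = -2798.1250
edge 1: (16,3.5)→(19.5,6)  cross = 16·6 − 19.5·3.5 = 27.7500; (r_i+r_j)·cross = 35.5·27.7500 = 985.1250
edge 2: (19.5,6)→(19.5,37)  cross = 19.5·37 − 19.5·6 = 604.5000; (r_i+r_j)·cross = 39·604.5000 = 23575.5000
edge 3: (19.5,37)→(16.5,39)  cross = 19.5·39 − 16.5·37 = 150.0000; (r_i+r_j)·cross = 36·150.0000 = 5400.0000
edge 4: (16.5,39)→(3,37)  cross = 16.5·37 − 3·39 = 493.5000; (r_i+r_j)·cross = 19.5·493.5000 = 9623.2500
edge 5: (3,37)→(2.5,32)  cross = 3·32 − 2.5·37 = 3.5000; (r_i+r_j)·cross = 5.5·3.5000 = 19.2500
edge 6: (2.5,32)→(2.5,10)  cross = 2.5·10 − 2.5·32 = -55.0000; (r_i+r_j)·cross = 5·-55.0000 = -275.0000
Σcross = 1073.0000 → A = |Σcross|/2 = 536.5000 mm²
Σ(r_i+r_j)·cross = 36530.0000 → first moment M = |Σ|/6 = 6088.3333
R_c = M/A = 6088.3333/536.5000 = 11.3482 mm
θ = 304° = 5.305801 rad
V = θ·R_c·A = 5.305801·11.3482·536.5000 = 32303.485 mm³

Volume = 32303.485 mm³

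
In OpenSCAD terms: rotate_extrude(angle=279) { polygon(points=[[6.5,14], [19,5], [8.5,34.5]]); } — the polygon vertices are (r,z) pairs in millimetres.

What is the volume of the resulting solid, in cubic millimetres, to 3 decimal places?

Profile (r,z), 3 vertices: (6.5,14) (19,5) (8.5,34.5)
edge 0: (6.5,14)→(19,5)  cross = 6.5·5 − 19·14 = -233.5000; (r_i+r_j)·cross = 25.5·-233.5000 = -5954.2500
edge 1: (19,5)→(8.5,34.5)  cross = 19·34.5 − 8.5·5 = 613.0000; (r_i+r_j)·cross = 27.5·613.0000 = 16857.5000
edge 2: (8.5,34.5)→(6.5,14)  cross = 8.5·14 − 6.5·34.5 = -105.2500; (r_i+r_j)·cross = 15·-105.2500 = -1578.7500
Σcross = 274.2500 → A = |Σcross|/2 = 137.1250 mm²
Σ(r_i+r_j)·cross = 9324.5000 → first moment M = |Σ|/6 = 1554.0833
R_c = M/A = 1554.0833/137.1250 = 11.3333 mm
θ = 279° = 4.869469 rad
V = θ·R_c·A = 4.869469·11.3333·137.1250 = 7567.560 mm³

Volume = 7567.560 mm³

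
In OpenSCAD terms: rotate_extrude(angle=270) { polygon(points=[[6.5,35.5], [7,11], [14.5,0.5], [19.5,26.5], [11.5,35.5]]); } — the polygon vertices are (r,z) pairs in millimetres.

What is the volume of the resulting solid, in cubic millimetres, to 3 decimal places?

Volume = 17433.483 mm³

Profile (r,z), 5 vertices: (6.5,35.5) (7,11) (14.5,0.5) (19.5,26.5) (11.5,35.5)
edge 0: (6.5,35.5)→(7,11)  cross = 6.5·11 − 7·35.5 = -177.0000; (r_i+r_j)·cross = 13.5·-177.0000 = -2389.5000
edge 1: (7,11)→(14.5,0.5)  cross = 7·0.5 − 14.5·11 = -156.0000; (r_i+r_j)·cross = 21.5·-156.0000 = -3354.0000
edge 2: (14.5,0.5)→(19.5,26.5)  cross = 14.5·26.5 − 19.5·0.5 = 374.5000; (r_i+r_j)·cross = 34·374.5000 = 12733.0000
edge 3: (19.5,26.5)→(11.5,35.5)  cross = 19.5·35.5 − 11.5·26.5 = 387.5000; (r_i+r_j)·cross = 31·387.5000 = 12012.5000
edge 4: (11.5,35.5)→(6.5,35.5)  cross = 11.5·35.5 − 6.5·35.5 = 177.5000; (r_i+r_j)·cross = 18·177.5000 = 3195.0000
Σcross = 606.5000 → A = |Σcross|/2 = 303.2500 mm²
Σ(r_i+r_j)·cross = 22197.0000 → first moment M = |Σ|/6 = 3699.5000
R_c = M/A = 3699.5000/303.2500 = 12.1995 mm
θ = 270° = 4.712389 rad
V = θ·R_c·A = 4.712389·12.1995·303.2500 = 17433.483 mm³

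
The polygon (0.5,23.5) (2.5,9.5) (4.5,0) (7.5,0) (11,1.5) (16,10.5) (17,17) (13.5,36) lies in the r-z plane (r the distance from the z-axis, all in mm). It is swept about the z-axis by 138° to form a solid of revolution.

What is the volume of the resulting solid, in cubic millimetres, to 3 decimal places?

Profile (r,z), 8 vertices: (0.5,23.5) (2.5,9.5) (4.5,0) (7.5,0) (11,1.5) (16,10.5) (17,17) (13.5,36)
edge 0: (0.5,23.5)→(2.5,9.5)  cross = 0.5·9.5 − 2.5·23.5 = -54.0000; (r_i+r_j)·cross = 3·-54.0000 = -162.0000
edge 1: (2.5,9.5)→(4.5,0)  cross = 2.5·0 − 4.5·9.5 = -42.7500; (r_i+r_j)·cross = 7·-42.7500 = -299.2500
edge 2: (4.5,0)→(7.5,0)  cross = 4.5·0 − 7.5·0 = 0.0000; (r_i+r_j)·cross = 12·0.0000 = 0.0000
edge 3: (7.5,0)→(11,1.5)  cross = 7.5·1.5 − 11·0 = 11.2500; (r_i+r_j)·cross = 18.5·11.2500 = 208.1250
edge 4: (11,1.5)→(16,10.5)  cross = 11·10.5 − 16·1.5 = 91.5000; (r_i+r_j)·cross = 27·91.5000 = 2470.5000
edge 5: (16,10.5)→(17,17)  cross = 16·17 − 17·10.5 = 93.5000; (r_i+r_j)·cross = 33·93.5000 = 3085.5000
edge 6: (17,17)→(13.5,36)  cross = 17·36 − 13.5·17 = 382.5000; (r_i+r_j)·cross = 30.5·382.5000 = 11666.2500
edge 7: (13.5,36)→(0.5,23.5)  cross = 13.5·23.5 − 0.5·36 = 299.2500; (r_i+r_j)·cross = 14·299.2500 = 4189.5000
Σcross = 781.2500 → A = |Σcross|/2 = 390.6250 mm²
Σ(r_i+r_j)·cross = 21158.6250 → first moment M = |Σ|/6 = 3526.4375
R_c = M/A = 3526.4375/390.6250 = 9.0277 mm
θ = 138° = 2.408554 rad
V = θ·R_c·A = 2.408554·9.0277·390.6250 = 8493.616 mm³

Volume = 8493.616 mm³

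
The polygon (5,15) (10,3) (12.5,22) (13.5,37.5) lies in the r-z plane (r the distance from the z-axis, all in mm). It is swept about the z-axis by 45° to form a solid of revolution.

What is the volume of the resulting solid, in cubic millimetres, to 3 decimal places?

Volume = 893.292 mm³

Profile (r,z), 4 vertices: (5,15) (10,3) (12.5,22) (13.5,37.5)
edge 0: (5,15)→(10,3)  cross = 5·3 − 10·15 = -135.0000; (r_i+r_j)·cross = 15·-135.0000 = -2025.0000
edge 1: (10,3)→(12.5,22)  cross = 10·22 − 12.5·3 = 182.5000; (r_i+r_j)·cross = 22.5·182.5000 = 4106.2500
edge 2: (12.5,22)→(13.5,37.5)  cross = 12.5·37.5 − 13.5·22 = 171.7500; (r_i+r_j)·cross = 26·171.7500 = 4465.5000
edge 3: (13.5,37.5)→(5,15)  cross = 13.5·15 − 5·37.5 = 15.0000; (r_i+r_j)·cross = 18.5·15.0000 = 277.5000
Σcross = 234.2500 → A = |Σcross|/2 = 117.1250 mm²
Σ(r_i+r_j)·cross = 6824.2500 → first moment M = |Σ|/6 = 1137.3750
R_c = M/A = 1137.3750/117.1250 = 9.7108 mm
θ = 45° = 0.785398 rad
V = θ·R_c·A = 0.785398·9.7108·117.1250 = 893.292 mm³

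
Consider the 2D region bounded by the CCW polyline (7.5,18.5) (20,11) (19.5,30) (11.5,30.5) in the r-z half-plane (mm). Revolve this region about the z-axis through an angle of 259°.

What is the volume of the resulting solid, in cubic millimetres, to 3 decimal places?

Profile (r,z), 4 vertices: (7.5,18.5) (20,11) (19.5,30) (11.5,30.5)
edge 0: (7.5,18.5)→(20,11)  cross = 7.5·11 − 20·18.5 = -287.5000; (r_i+r_j)·cross = 27.5·-287.5000 = -7906.2500
edge 1: (20,11)→(19.5,30)  cross = 20·30 − 19.5·11 = 385.5000; (r_i+r_j)·cross = 39.5·385.5000 = 15227.2500
edge 2: (19.5,30)→(11.5,30.5)  cross = 19.5·30.5 − 11.5·30 = 249.7500; (r_i+r_j)·cross = 31·249.7500 = 7742.2500
edge 3: (11.5,30.5)→(7.5,18.5)  cross = 11.5·18.5 − 7.5·30.5 = -16.0000; (r_i+r_j)·cross = 19·-16.0000 = -304.0000
Σcross = 331.7500 → A = |Σcross|/2 = 165.8750 mm²
Σ(r_i+r_j)·cross = 14759.2500 → first moment M = |Σ|/6 = 2459.8750
R_c = M/A = 2459.8750/165.8750 = 14.8297 mm
θ = 259° = 4.520403 rad
V = θ·R_c·A = 4.520403·14.8297·165.8750 = 11119.626 mm³

Volume = 11119.626 mm³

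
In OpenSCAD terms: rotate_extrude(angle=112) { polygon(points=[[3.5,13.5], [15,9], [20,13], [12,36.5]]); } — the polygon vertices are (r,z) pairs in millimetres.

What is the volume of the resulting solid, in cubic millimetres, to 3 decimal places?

Volume = 5297.546 mm³

Profile (r,z), 4 vertices: (3.5,13.5) (15,9) (20,13) (12,36.5)
edge 0: (3.5,13.5)→(15,9)  cross = 3.5·9 − 15·13.5 = -171.0000; (r_i+r_j)·cross = 18.5·-171.0000 = -3163.5000
edge 1: (15,9)→(20,13)  cross = 15·13 − 20·9 = 15.0000; (r_i+r_j)·cross = 35·15.0000 = 525.0000
edge 2: (20,13)→(12,36.5)  cross = 20·36.5 − 12·13 = 574.0000; (r_i+r_j)·cross = 32·574.0000 = 18368.0000
edge 3: (12,36.5)→(3.5,13.5)  cross = 12·13.5 − 3.5·36.5 = 34.2500; (r_i+r_j)·cross = 15.5·34.2500 = 530.8750
Σcross = 452.2500 → A = |Σcross|/2 = 226.1250 mm²
Σ(r_i+r_j)·cross = 16260.3750 → first moment M = |Σ|/6 = 2710.0625
R_c = M/A = 2710.0625/226.1250 = 11.9848 mm
θ = 112° = 1.954769 rad
V = θ·R_c·A = 1.954769·11.9848·226.1250 = 5297.546 mm³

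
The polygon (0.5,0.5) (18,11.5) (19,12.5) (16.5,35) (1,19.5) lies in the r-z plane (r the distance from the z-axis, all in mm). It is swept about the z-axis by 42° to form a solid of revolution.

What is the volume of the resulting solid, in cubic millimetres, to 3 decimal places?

Profile (r,z), 5 vertices: (0.5,0.5) (18,11.5) (19,12.5) (16.5,35) (1,19.5)
edge 0: (0.5,0.5)→(18,11.5)  cross = 0.5·11.5 − 18·0.5 = -3.2500; (r_i+r_j)·cross = 18.5·-3.2500 = -60.1250
edge 1: (18,11.5)→(19,12.5)  cross = 18·12.5 − 19·11.5 = 6.5000; (r_i+r_j)·cross = 37·6.5000 = 240.5000
edge 2: (19,12.5)→(16.5,35)  cross = 19·35 − 16.5·12.5 = 458.7500; (r_i+r_j)·cross = 35.5·458.7500 = 16285.6250
edge 3: (16.5,35)→(1,19.5)  cross = 16.5·19.5 − 1·35 = 286.7500; (r_i+r_j)·cross = 17.5·286.7500 = 5018.1250
edge 4: (1,19.5)→(0.5,0.5)  cross = 1·0.5 − 0.5·19.5 = -9.2500; (r_i+r_j)·cross = 1.5·-9.2500 = -13.8750
Σcross = 739.5000 → A = |Σcross|/2 = 369.7500 mm²
Σ(r_i+r_j)·cross = 21470.2500 → first moment M = |Σ|/6 = 3578.3750
R_c = M/A = 3578.3750/369.7500 = 9.6778 mm
θ = 42° = 0.733038 rad
V = θ·R_c·A = 0.733038·9.6778·369.7500 = 2623.086 mm³

Volume = 2623.086 mm³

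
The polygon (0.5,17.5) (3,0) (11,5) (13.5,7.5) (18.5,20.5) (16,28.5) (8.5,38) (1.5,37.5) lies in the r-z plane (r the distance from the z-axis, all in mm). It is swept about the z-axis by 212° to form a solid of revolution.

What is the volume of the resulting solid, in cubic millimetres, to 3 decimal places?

Volume = 14354.684 mm³

Profile (r,z), 8 vertices: (0.5,17.5) (3,0) (11,5) (13.5,7.5) (18.5,20.5) (16,28.5) (8.5,38) (1.5,37.5)
edge 0: (0.5,17.5)→(3,0)  cross = 0.5·0 − 3·17.5 = -52.5000; (r_i+r_j)·cross = 3.5·-52.5000 = -183.7500
edge 1: (3,0)→(11,5)  cross = 3·5 − 11·0 = 15.0000; (r_i+r_j)·cross = 14·15.0000 = 210.0000
edge 2: (11,5)→(13.5,7.5)  cross = 11·7.5 − 13.5·5 = 15.0000; (r_i+r_j)·cross = 24.5·15.0000 = 367.5000
edge 3: (13.5,7.5)→(18.5,20.5)  cross = 13.5·20.5 − 18.5·7.5 = 138.0000; (r_i+r_j)·cross = 32·138.0000 = 4416.0000
edge 4: (18.5,20.5)→(16,28.5)  cross = 18.5·28.5 − 16·20.5 = 199.2500; (r_i+r_j)·cross = 34.5·199.2500 = 6874.1250
edge 5: (16,28.5)→(8.5,38)  cross = 16·38 − 8.5·28.5 = 365.7500; (r_i+r_j)·cross = 24.5·365.7500 = 8960.8750
edge 6: (8.5,38)→(1.5,37.5)  cross = 8.5·37.5 − 1.5·38 = 261.7500; (r_i+r_j)·cross = 10·261.7500 = 2617.5000
edge 7: (1.5,37.5)→(0.5,17.5)  cross = 1.5·17.5 − 0.5·37.5 = 7.5000; (r_i+r_j)·cross = 2·7.5000 = 15.0000
Σcross = 949.7500 → A = |Σcross|/2 = 474.8750 mm²
Σ(r_i+r_j)·cross = 23277.2500 → first moment M = |Σ|/6 = 3879.5417
R_c = M/A = 3879.5417/474.8750 = 8.1696 mm
θ = 212° = 3.700098 rad
V = θ·R_c·A = 3.700098·8.1696·474.8750 = 14354.684 mm³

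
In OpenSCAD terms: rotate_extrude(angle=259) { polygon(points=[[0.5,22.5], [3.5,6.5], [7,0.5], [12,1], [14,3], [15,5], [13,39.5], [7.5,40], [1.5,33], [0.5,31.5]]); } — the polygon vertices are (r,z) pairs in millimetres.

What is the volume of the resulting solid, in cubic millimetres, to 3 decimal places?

Profile (r,z), 10 vertices: (0.5,22.5) (3.5,6.5) (7,0.5) (12,1) (14,3) (15,5) (13,39.5) (7.5,40) (1.5,33) (0.5,31.5)
edge 0: (0.5,22.5)→(3.5,6.5)  cross = 0.5·6.5 − 3.5·22.5 = -75.5000; (r_i+r_j)·cross = 4·-75.5000 = -302.0000
edge 1: (3.5,6.5)→(7,0.5)  cross = 3.5·0.5 − 7·6.5 = -43.7500; (r_i+r_j)·cross = 10.5·-43.7500 = -459.3750
edge 2: (7,0.5)→(12,1)  cross = 7·1 − 12·0.5 = 1.0000; (r_i+r_j)·cross = 19·1.0000 = 19.0000
edge 3: (12,1)→(14,3)  cross = 12·3 − 14·1 = 22.0000; (r_i+r_j)·cross = 26·22.0000 = 572.0000
edge 4: (14,3)→(15,5)  cross = 14·5 − 15·3 = 25.0000; (r_i+r_j)·cross = 29·25.0000 = 725.0000
edge 5: (15,5)→(13,39.5)  cross = 15·39.5 − 13·5 = 527.5000; (r_i+r_j)·cross = 28·527.5000 = 14770.0000
edge 6: (13,39.5)→(7.5,40)  cross = 13·40 − 7.5·39.5 = 223.7500; (r_i+r_j)·cross = 20.5·223.7500 = 4586.8750
edge 7: (7.5,40)→(1.5,33)  cross = 7.5·33 − 1.5·40 = 187.5000; (r_i+r_j)·cross = 9·187.5000 = 1687.5000
edge 8: (1.5,33)→(0.5,31.5)  cross = 1.5·31.5 − 0.5·33 = 30.7500; (r_i+r_j)·cross = 2·30.7500 = 61.5000
edge 9: (0.5,31.5)→(0.5,22.5)  cross = 0.5·22.5 − 0.5·31.5 = -4.5000; (r_i+r_j)·cross = 1·-4.5000 = -4.5000
Σcross = 893.7500 → A = |Σcross|/2 = 446.8750 mm²
Σ(r_i+r_j)·cross = 21656.0000 → first moment M = |Σ|/6 = 3609.3333
R_c = M/A = 3609.3333/446.8750 = 8.0768 mm
θ = 259° = 4.520403 rad
V = θ·R_c·A = 4.520403·8.0768·446.8750 = 16315.640 mm³

Volume = 16315.640 mm³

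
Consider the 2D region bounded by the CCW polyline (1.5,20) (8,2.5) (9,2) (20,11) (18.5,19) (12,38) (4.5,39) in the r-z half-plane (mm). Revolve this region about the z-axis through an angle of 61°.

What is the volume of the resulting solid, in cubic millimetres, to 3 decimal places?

Volume = 4700.145 mm³

Profile (r,z), 7 vertices: (1.5,20) (8,2.5) (9,2) (20,11) (18.5,19) (12,38) (4.5,39)
edge 0: (1.5,20)→(8,2.5)  cross = 1.5·2.5 − 8·20 = -156.2500; (r_i+r_j)·cross = 9.5·-156.2500 = -1484.3750
edge 1: (8,2.5)→(9,2)  cross = 8·2 − 9·2.5 = -6.5000; (r_i+r_j)·cross = 17·-6.5000 = -110.5000
edge 2: (9,2)→(20,11)  cross = 9·11 − 20·2 = 59.0000; (r_i+r_j)·cross = 29·59.0000 = 1711.0000
edge 3: (20,11)→(18.5,19)  cross = 20·19 − 18.5·11 = 176.5000; (r_i+r_j)·cross = 38.5·176.5000 = 6795.2500
edge 4: (18.5,19)→(12,38)  cross = 18.5·38 − 12·19 = 475.0000; (r_i+r_j)·cross = 30.5·475.0000 = 14487.5000
edge 5: (12,38)→(4.5,39)  cross = 12·39 − 4.5·38 = 297.0000; (r_i+r_j)·cross = 16.5·297.0000 = 4900.5000
edge 6: (4.5,39)→(1.5,20)  cross = 4.5·20 − 1.5·39 = 31.5000; (r_i+r_j)·cross = 6·31.5000 = 189.0000
Σcross = 876.2500 → A = |Σcross|/2 = 438.1250 mm²
Σ(r_i+r_j)·cross = 26488.3750 → first moment M = |Σ|/6 = 4414.7292
R_c = M/A = 4414.7292/438.1250 = 10.0764 mm
θ = 61° = 1.064651 rad
V = θ·R_c·A = 1.064651·10.0764·438.1250 = 4700.145 mm³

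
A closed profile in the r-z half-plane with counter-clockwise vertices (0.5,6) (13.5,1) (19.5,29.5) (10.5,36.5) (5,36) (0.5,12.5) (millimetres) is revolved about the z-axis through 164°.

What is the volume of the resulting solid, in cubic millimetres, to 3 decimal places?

Profile (r,z), 6 vertices: (0.5,6) (13.5,1) (19.5,29.5) (10.5,36.5) (5,36) (0.5,12.5)
edge 0: (0.5,6)→(13.5,1)  cross = 0.5·1 − 13.5·6 = -80.5000; (r_i+r_j)·cross = 14·-80.5000 = -1127.0000
edge 1: (13.5,1)→(19.5,29.5)  cross = 13.5·29.5 − 19.5·1 = 378.7500; (r_i+r_j)·cross = 33·378.7500 = 12498.7500
edge 2: (19.5,29.5)→(10.5,36.5)  cross = 19.5·36.5 − 10.5·29.5 = 402.0000; (r_i+r_j)·cross = 30·402.0000 = 12060.0000
edge 3: (10.5,36.5)→(5,36)  cross = 10.5·36 − 5·36.5 = 195.5000; (r_i+r_j)·cross = 15.5·195.5000 = 3030.2500
edge 4: (5,36)→(0.5,12.5)  cross = 5·12.5 − 0.5·36 = 44.5000; (r_i+r_j)·cross = 5.5·44.5000 = 244.7500
edge 5: (0.5,12.5)→(0.5,6)  cross = 0.5·6 − 0.5·12.5 = -3.2500; (r_i+r_j)·cross = 1·-3.2500 = -3.2500
Σcross = 937.0000 → A = |Σcross|/2 = 468.5000 mm²
Σ(r_i+r_j)·cross = 26703.5000 → first moment M = |Σ|/6 = 4450.5833
R_c = M/A = 4450.5833/468.5000 = 9.4996 mm
θ = 164° = 2.862340 rad
V = θ·R_c·A = 2.862340·9.4996·468.5000 = 12739.083 mm³

Volume = 12739.083 mm³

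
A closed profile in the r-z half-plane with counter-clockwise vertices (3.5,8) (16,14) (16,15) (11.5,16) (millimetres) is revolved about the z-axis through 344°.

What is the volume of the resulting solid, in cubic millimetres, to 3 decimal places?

Volume = 1808.935 mm³

Profile (r,z), 4 vertices: (3.5,8) (16,14) (16,15) (11.5,16)
edge 0: (3.5,8)→(16,14)  cross = 3.5·14 − 16·8 = -79.0000; (r_i+r_j)·cross = 19.5·-79.0000 = -1540.5000
edge 1: (16,14)→(16,15)  cross = 16·15 − 16·14 = 16.0000; (r_i+r_j)·cross = 32·16.0000 = 512.0000
edge 2: (16,15)→(11.5,16)  cross = 16·16 − 11.5·15 = 83.5000; (r_i+r_j)·cross = 27.5·83.5000 = 2296.2500
edge 3: (11.5,16)→(3.5,8)  cross = 11.5·8 − 3.5·16 = 36.0000; (r_i+r_j)·cross = 15·36.0000 = 540.0000
Σcross = 56.5000 → A = |Σcross|/2 = 28.2500 mm²
Σ(r_i+r_j)·cross = 1807.7500 → first moment M = |Σ|/6 = 301.2917
R_c = M/A = 301.2917/28.2500 = 10.6652 mm
θ = 344° = 6.003933 rad
V = θ·R_c·A = 6.003933·10.6652·28.2500 = 1808.935 mm³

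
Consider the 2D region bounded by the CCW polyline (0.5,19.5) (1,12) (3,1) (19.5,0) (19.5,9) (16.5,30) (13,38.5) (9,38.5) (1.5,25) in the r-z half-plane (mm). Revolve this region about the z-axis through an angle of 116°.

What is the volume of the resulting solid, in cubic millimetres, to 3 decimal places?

Profile (r,z), 9 vertices: (0.5,19.5) (1,12) (3,1) (19.5,0) (19.5,9) (16.5,30) (13,38.5) (9,38.5) (1.5,25)
edge 0: (0.5,19.5)→(1,12)  cross = 0.5·12 − 1·19.5 = -13.5000; (r_i+r_j)·cross = 1.5·-13.5000 = -20.2500
edge 1: (1,12)→(3,1)  cross = 1·1 − 3·12 = -35.0000; (r_i+r_j)·cross = 4·-35.0000 = -140.0000
edge 2: (3,1)→(19.5,0)  cross = 3·0 − 19.5·1 = -19.5000; (r_i+r_j)·cross = 22.5·-19.5000 = -438.7500
edge 3: (19.5,0)→(19.5,9)  cross = 19.5·9 − 19.5·0 = 175.5000; (r_i+r_j)·cross = 39·175.5000 = 6844.5000
edge 4: (19.5,9)→(16.5,30)  cross = 19.5·30 − 16.5·9 = 436.5000; (r_i+r_j)·cross = 36·436.5000 = 15714.0000
edge 5: (16.5,30)→(13,38.5)  cross = 16.5·38.5 − 13·30 = 245.2500; (r_i+r_j)·cross = 29.5·245.2500 = 7234.8750
edge 6: (13,38.5)→(9,38.5)  cross = 13·38.5 − 9·38.5 = 154.0000; (r_i+r_j)·cross = 22·154.0000 = 3388.0000
edge 7: (9,38.5)→(1.5,25)  cross = 9·25 − 1.5·38.5 = 167.2500; (r_i+r_j)·cross = 10.5·167.2500 = 1756.1250
edge 8: (1.5,25)→(0.5,19.5)  cross = 1.5·19.5 − 0.5·25 = 16.7500; (r_i+r_j)·cross = 2·16.7500 = 33.5000
Σcross = 1127.2500 → A = |Σcross|/2 = 563.6250 mm²
Σ(r_i+r_j)·cross = 34372.0000 → first moment M = |Σ|/6 = 5728.6667
R_c = M/A = 5728.6667/563.6250 = 10.1640 mm
θ = 116° = 2.024582 rad
V = θ·R_c·A = 2.024582·10.1640·563.6250 = 11598.155 mm³

Volume = 11598.155 mm³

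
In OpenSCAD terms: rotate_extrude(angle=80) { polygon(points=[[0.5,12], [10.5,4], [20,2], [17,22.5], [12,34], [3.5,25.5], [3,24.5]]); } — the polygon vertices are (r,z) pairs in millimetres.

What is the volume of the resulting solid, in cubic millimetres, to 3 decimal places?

Profile (r,z), 7 vertices: (0.5,12) (10.5,4) (20,2) (17,22.5) (12,34) (3.5,25.5) (3,24.5)
edge 0: (0.5,12)→(10.5,4)  cross = 0.5·4 − 10.5·12 = -124.0000; (r_i+r_j)·cross = 11·-124.0000 = -1364.0000
edge 1: (10.5,4)→(20,2)  cross = 10.5·2 − 20·4 = -59.0000; (r_i+r_j)·cross = 30.5·-59.0000 = -1799.5000
edge 2: (20,2)→(17,22.5)  cross = 20·22.5 − 17·2 = 416.0000; (r_i+r_j)·cross = 37·416.0000 = 15392.0000
edge 3: (17,22.5)→(12,34)  cross = 17·34 − 12·22.5 = 308.0000; (r_i+r_j)·cross = 29·308.0000 = 8932.0000
edge 4: (12,34)→(3.5,25.5)  cross = 12·25.5 − 3.5·34 = 187.0000; (r_i+r_j)·cross = 15.5·187.0000 = 2898.5000
edge 5: (3.5,25.5)→(3,24.5)  cross = 3.5·24.5 − 3·25.5 = 9.2500; (r_i+r_j)·cross = 6.5·9.2500 = 60.1250
edge 6: (3,24.5)→(0.5,12)  cross = 3·12 − 0.5·24.5 = 23.7500; (r_i+r_j)·cross = 3.5·23.7500 = 83.1250
Σcross = 761.0000 → A = |Σcross|/2 = 380.5000 mm²
Σ(r_i+r_j)·cross = 24202.2500 → first moment M = |Σ|/6 = 4033.7083
R_c = M/A = 4033.7083/380.5000 = 10.6011 mm
θ = 80° = 1.396263 rad
V = θ·R_c·A = 1.396263·10.6011·380.5000 = 5632.119 mm³

Volume = 5632.119 mm³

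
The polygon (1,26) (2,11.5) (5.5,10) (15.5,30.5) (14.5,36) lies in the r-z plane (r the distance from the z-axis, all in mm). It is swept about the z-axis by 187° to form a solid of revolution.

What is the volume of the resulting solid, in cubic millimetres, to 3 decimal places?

Profile (r,z), 5 vertices: (1,26) (2,11.5) (5.5,10) (15.5,30.5) (14.5,36)
edge 0: (1,26)→(2,11.5)  cross = 1·11.5 − 2·26 = -40.5000; (r_i+r_j)·cross = 3·-40.5000 = -121.5000
edge 1: (2,11.5)→(5.5,10)  cross = 2·10 − 5.5·11.5 = -43.2500; (r_i+r_j)·cross = 7.5·-43.2500 = -324.3750
edge 2: (5.5,10)→(15.5,30.5)  cross = 5.5·30.5 − 15.5·10 = 12.7500; (r_i+r_j)·cross = 21·12.7500 = 267.7500
edge 3: (15.5,30.5)→(14.5,36)  cross = 15.5·36 − 14.5·30.5 = 115.7500; (r_i+r_j)·cross = 30·115.7500 = 3472.5000
edge 4: (14.5,36)→(1,26)  cross = 14.5·26 − 1·36 = 341.0000; (r_i+r_j)·cross = 15.5·341.0000 = 5285.5000
Σcross = 385.7500 → A = |Σcross|/2 = 192.8750 mm²
Σ(r_i+r_j)·cross = 8579.8750 → first moment M = |Σ|/6 = 1429.9792
R_c = M/A = 1429.9792/192.8750 = 7.4140 mm
θ = 187° = 3.263766 rad
V = θ·R_c·A = 3.263766·7.4140·192.8750 = 4667.117 mm³

Volume = 4667.117 mm³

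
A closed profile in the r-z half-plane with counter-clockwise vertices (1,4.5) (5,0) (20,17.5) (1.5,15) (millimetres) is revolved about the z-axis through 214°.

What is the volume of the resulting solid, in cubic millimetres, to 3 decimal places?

Volume = 4928.650 mm³

Profile (r,z), 4 vertices: (1,4.5) (5,0) (20,17.5) (1.5,15)
edge 0: (1,4.5)→(5,0)  cross = 1·0 − 5·4.5 = -22.5000; (r_i+r_j)·cross = 6·-22.5000 = -135.0000
edge 1: (5,0)→(20,17.5)  cross = 5·17.5 − 20·0 = 87.5000; (r_i+r_j)·cross = 25·87.5000 = 2187.5000
edge 2: (20,17.5)→(1.5,15)  cross = 20·15 − 1.5·17.5 = 273.7500; (r_i+r_j)·cross = 21.5·273.7500 = 5885.6250
edge 3: (1.5,15)→(1,4.5)  cross = 1.5·4.5 − 1·15 = -8.2500; (r_i+r_j)·cross = 2.5·-8.2500 = -20.6250
Σcross = 330.5000 → A = |Σcross|/2 = 165.2500 mm²
Σ(r_i+r_j)·cross = 7917.5000 → first moment M = |Σ|/6 = 1319.5833
R_c = M/A = 1319.5833/165.2500 = 7.9854 mm
θ = 214° = 3.735005 rad
V = θ·R_c·A = 3.735005·7.9854·165.2500 = 4928.650 mm³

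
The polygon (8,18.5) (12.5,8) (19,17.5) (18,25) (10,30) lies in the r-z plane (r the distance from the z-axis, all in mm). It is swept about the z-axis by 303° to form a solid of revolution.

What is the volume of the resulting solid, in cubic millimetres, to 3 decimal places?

Profile (r,z), 5 vertices: (8,18.5) (12.5,8) (19,17.5) (18,25) (10,30)
edge 0: (8,18.5)→(12.5,8)  cross = 8·8 − 12.5·18.5 = -167.2500; (r_i+r_j)·cross = 20.5·-167.2500 = -3428.6250
edge 1: (12.5,8)→(19,17.5)  cross = 12.5·17.5 − 19·8 = 66.7500; (r_i+r_j)·cross = 31.5·66.7500 = 2102.6250
edge 2: (19,17.5)→(18,25)  cross = 19·25 − 18·17.5 = 160.0000; (r_i+r_j)·cross = 37·160.0000 = 5920.0000
edge 3: (18,25)→(10,30)  cross = 18·30 − 10·25 = 290.0000; (r_i+r_j)·cross = 28·290.0000 = 8120.0000
edge 4: (10,30)→(8,18.5)  cross = 10·18.5 − 8·30 = -55.0000; (r_i+r_j)·cross = 18·-55.0000 = -990.0000
Σcross = 294.5000 → A = |Σcross|/2 = 147.2500 mm²
Σ(r_i+r_j)·cross = 11724.0000 → first moment M = |Σ|/6 = 1954.0000
R_c = M/A = 1954.0000/147.2500 = 13.2699 mm
θ = 303° = 5.288348 rad
V = θ·R_c·A = 5.288348·13.2699·147.2500 = 10333.431 mm³

Volume = 10333.431 mm³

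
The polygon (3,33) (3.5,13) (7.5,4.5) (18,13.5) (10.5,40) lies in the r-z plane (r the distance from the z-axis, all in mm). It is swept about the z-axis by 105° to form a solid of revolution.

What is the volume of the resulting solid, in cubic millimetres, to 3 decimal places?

Volume = 5698.685 mm³

Profile (r,z), 5 vertices: (3,33) (3.5,13) (7.5,4.5) (18,13.5) (10.5,40)
edge 0: (3,33)→(3.5,13)  cross = 3·13 − 3.5·33 = -76.5000; (r_i+r_j)·cross = 6.5·-76.5000 = -497.2500
edge 1: (3.5,13)→(7.5,4.5)  cross = 3.5·4.5 − 7.5·13 = -81.7500; (r_i+r_j)·cross = 11·-81.7500 = -899.2500
edge 2: (7.5,4.5)→(18,13.5)  cross = 7.5·13.5 − 18·4.5 = 20.2500; (r_i+r_j)·cross = 25.5·20.2500 = 516.3750
edge 3: (18,13.5)→(10.5,40)  cross = 18·40 − 10.5·13.5 = 578.2500; (r_i+r_j)·cross = 28.5·578.2500 = 16480.1250
edge 4: (10.5,40)→(3,33)  cross = 10.5·33 − 3·40 = 226.5000; (r_i+r_j)·cross = 13.5·226.5000 = 3057.7500
Σcross = 666.7500 → A = |Σcross|/2 = 333.3750 mm²
Σ(r_i+r_j)·cross = 18657.7500 → first moment M = |Σ|/6 = 3109.6250
R_c = M/A = 3109.6250/333.3750 = 9.3277 mm
θ = 105° = 1.832596 rad
V = θ·R_c·A = 1.832596·9.3277·333.3750 = 5698.685 mm³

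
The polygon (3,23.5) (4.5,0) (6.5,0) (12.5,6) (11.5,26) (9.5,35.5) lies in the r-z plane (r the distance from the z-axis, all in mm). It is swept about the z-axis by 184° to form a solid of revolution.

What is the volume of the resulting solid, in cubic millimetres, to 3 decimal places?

Profile (r,z), 6 vertices: (3,23.5) (4.5,0) (6.5,0) (12.5,6) (11.5,26) (9.5,35.5)
edge 0: (3,23.5)→(4.5,0)  cross = 3·0 − 4.5·23.5 = -105.7500; (r_i+r_j)·cross = 7.5·-105.7500 = -793.1250
edge 1: (4.5,0)→(6.5,0)  cross = 4.5·0 − 6.5·0 = 0.0000; (r_i+r_j)·cross = 11·0.0000 = 0.0000
edge 2: (6.5,0)→(12.5,6)  cross = 6.5·6 − 12.5·0 = 39.0000; (r_i+r_j)·cross = 19·39.0000 = 741.0000
edge 3: (12.5,6)→(11.5,26)  cross = 12.5·26 − 11.5·6 = 256.0000; (r_i+r_j)·cross = 24·256.0000 = 6144.0000
edge 4: (11.5,26)→(9.5,35.5)  cross = 11.5·35.5 − 9.5·26 = 161.2500; (r_i+r_j)·cross = 21·161.2500 = 3386.2500
edge 5: (9.5,35.5)→(3,23.5)  cross = 9.5·23.5 − 3·35.5 = 116.7500; (r_i+r_j)·cross = 12.5·116.7500 = 1459.3750
Σcross = 467.2500 → A = |Σcross|/2 = 233.6250 mm²
Σ(r_i+r_j)·cross = 10937.5000 → first moment M = |Σ|/6 = 1822.9167
R_c = M/A = 1822.9167/233.6250 = 7.8027 mm
θ = 184° = 3.211406 rad
V = θ·R_c·A = 3.211406·7.8027·233.6250 = 5854.125 mm³

Volume = 5854.125 mm³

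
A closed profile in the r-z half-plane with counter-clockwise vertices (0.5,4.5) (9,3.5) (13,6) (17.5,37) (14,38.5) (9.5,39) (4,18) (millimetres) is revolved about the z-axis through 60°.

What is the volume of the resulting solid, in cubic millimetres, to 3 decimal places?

Profile (r,z), 7 vertices: (0.5,4.5) (9,3.5) (13,6) (17.5,37) (14,38.5) (9.5,39) (4,18)
edge 0: (0.5,4.5)→(9,3.5)  cross = 0.5·3.5 − 9·4.5 = -38.7500; (r_i+r_j)·cross = 9.5·-38.7500 = -368.1250
edge 1: (9,3.5)→(13,6)  cross = 9·6 − 13·3.5 = 8.5000; (r_i+r_j)·cross = 22·8.5000 = 187.0000
edge 2: (13,6)→(17.5,37)  cross = 13·37 − 17.5·6 = 376.0000; (r_i+r_j)·cross = 30.5·376.0000 = 11468.0000
edge 3: (17.5,37)→(14,38.5)  cross = 17.5·38.5 − 14·37 = 155.7500; (r_i+r_j)·cross = 31.5·155.7500 = 4906.1250
edge 4: (14,38.5)→(9.5,39)  cross = 14·39 − 9.5·38.5 = 180.2500; (r_i+r_j)·cross = 23.5·180.2500 = 4235.8750
edge 5: (9.5,39)→(4,18)  cross = 9.5·18 − 4·39 = 15.0000; (r_i+r_j)·cross = 13.5·15.0000 = 202.5000
edge 6: (4,18)→(0.5,4.5)  cross = 4·4.5 − 0.5·18 = 9.0000; (r_i+r_j)·cross = 4.5·9.0000 = 40.5000
Σcross = 705.7500 → A = |Σcross|/2 = 352.8750 mm²
Σ(r_i+r_j)·cross = 20671.8750 → first moment M = |Σ|/6 = 3445.3125
R_c = M/A = 3445.3125/352.8750 = 9.7635 mm
θ = 60° = 1.047198 rad
V = θ·R_c·A = 1.047198·9.7635·352.8750 = 3607.923 mm³

Volume = 3607.923 mm³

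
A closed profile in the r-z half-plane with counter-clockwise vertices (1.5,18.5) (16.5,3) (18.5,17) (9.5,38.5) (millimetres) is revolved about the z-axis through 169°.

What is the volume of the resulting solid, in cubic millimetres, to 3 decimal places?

Profile (r,z), 4 vertices: (1.5,18.5) (16.5,3) (18.5,17) (9.5,38.5)
edge 0: (1.5,18.5)→(16.5,3)  cross = 1.5·3 − 16.5·18.5 = -300.7500; (r_i+r_j)·cross = 18·-300.7500 = -5413.5000
edge 1: (16.5,3)→(18.5,17)  cross = 16.5·17 − 18.5·3 = 225.0000; (r_i+r_j)·cross = 35·225.0000 = 7875.0000
edge 2: (18.5,17)→(9.5,38.5)  cross = 18.5·38.5 − 9.5·17 = 550.7500; (r_i+r_j)·cross = 28·550.7500 = 15421.0000
edge 3: (9.5,38.5)→(1.5,18.5)  cross = 9.5·18.5 − 1.5·38.5 = 118.0000; (r_i+r_j)·cross = 11·118.0000 = 1298.0000
Σcross = 593.0000 → A = |Σcross|/2 = 296.5000 mm²
Σ(r_i+r_j)·cross = 19180.5000 → first moment M = |Σ|/6 = 3196.7500
R_c = M/A = 3196.7500/296.5000 = 10.7816 mm
θ = 169° = 2.949606 rad
V = θ·R_c·A = 2.949606·10.7816·296.5000 = 9429.154 mm³

Volume = 9429.154 mm³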